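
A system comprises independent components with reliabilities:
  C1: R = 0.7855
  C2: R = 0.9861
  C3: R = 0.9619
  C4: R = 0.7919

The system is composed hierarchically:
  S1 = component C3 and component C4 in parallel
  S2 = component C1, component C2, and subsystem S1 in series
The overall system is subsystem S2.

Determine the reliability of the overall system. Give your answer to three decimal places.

0.768

Parallel (C3 and C4): 1 − (1 − 0.96190)(1 − 0.79190) = 0.99207
Series (C1, C2, and [0.99207]): 0.78550 × 0.98610 × 0.99207 = 0.768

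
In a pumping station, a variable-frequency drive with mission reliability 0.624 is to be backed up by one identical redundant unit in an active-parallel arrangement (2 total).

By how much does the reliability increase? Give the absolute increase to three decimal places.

R_before = 0.624
R_after = 1 − (1 − 0.624)^2 = 0.859
ΔR = 0.859 − 0.624 = 0.235

0.235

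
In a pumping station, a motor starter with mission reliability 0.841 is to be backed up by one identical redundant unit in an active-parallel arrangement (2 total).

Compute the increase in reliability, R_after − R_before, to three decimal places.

0.134

R_before = 0.841
R_after = 1 − (1 − 0.841)^2 = 0.975
ΔR = 0.975 − 0.841 = 0.134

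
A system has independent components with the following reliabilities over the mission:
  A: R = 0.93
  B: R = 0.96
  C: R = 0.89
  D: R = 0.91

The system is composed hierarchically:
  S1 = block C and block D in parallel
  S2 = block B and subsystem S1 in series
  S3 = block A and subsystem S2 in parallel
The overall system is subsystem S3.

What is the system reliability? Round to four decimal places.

Parallel (C and D): 1 − (1 − 0.890000)(1 − 0.910000) = 0.990100
Series (B and [0.990100]): 0.960000 × 0.990100 = 0.950496
Parallel (A and [0.950496]): 1 − (1 − 0.930000)(1 − 0.950496) = 0.9965

0.9965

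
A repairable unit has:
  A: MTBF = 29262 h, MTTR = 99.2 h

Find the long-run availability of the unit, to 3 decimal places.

0.997

A(A) = MTBF/(MTBF+MTTR) = 29262/(29262+99.2) = 0.997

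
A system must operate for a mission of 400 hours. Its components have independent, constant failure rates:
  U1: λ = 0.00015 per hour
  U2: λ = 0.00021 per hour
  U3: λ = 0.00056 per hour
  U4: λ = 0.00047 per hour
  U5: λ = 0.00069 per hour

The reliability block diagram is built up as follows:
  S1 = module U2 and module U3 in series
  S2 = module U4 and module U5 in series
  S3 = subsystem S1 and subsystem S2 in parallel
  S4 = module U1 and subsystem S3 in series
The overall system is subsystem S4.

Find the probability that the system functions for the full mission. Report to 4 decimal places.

0.8491

R(U1) = exp(−0.00015 × 400) = 0.941765
R(U2) = exp(−0.00021 × 400) = 0.919431
R(U3) = exp(−0.00056 × 400) = 0.799315
R(U4) = exp(−0.00047 × 400) = 0.828615
R(U5) = exp(−0.00069 × 400) = 0.758813
Series (U2 and U3): 0.919431 × 0.799315 = 0.734915
Series (U4 and U5): 0.828615 × 0.758813 = 0.628764
Parallel ([0.734915] and [0.628764]): 1 − (1 − 0.734915)(1 − 0.628764) = 0.901591
Series (U1 and [0.901591]): 0.941765 × 0.901591 = 0.8491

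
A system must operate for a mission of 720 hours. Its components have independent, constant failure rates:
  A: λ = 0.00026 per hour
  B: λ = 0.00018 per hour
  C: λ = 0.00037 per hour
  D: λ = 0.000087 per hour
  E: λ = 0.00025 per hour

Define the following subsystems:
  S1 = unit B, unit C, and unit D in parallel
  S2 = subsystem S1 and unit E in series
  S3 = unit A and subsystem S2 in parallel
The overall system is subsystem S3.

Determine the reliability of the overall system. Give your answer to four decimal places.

0.9716

R(A) = exp(−0.00026 × 720) = 0.829278
R(B) = exp(−0.00018 × 720) = 0.878447
R(C) = exp(−0.00037 × 720) = 0.766133
R(D) = exp(−0.000087 × 720) = 0.939282
R(E) = exp(−0.00025 × 720) = 0.835270
Parallel (B, C, and D): 1 − (1 − 0.878447)(1 − 0.766133)(1 − 0.939282) = 0.998274
Series ([0.998274] and E): 0.998274 × 0.835270 = 0.833828
Parallel (A and [0.833828]): 1 − (1 − 0.829278)(1 − 0.833828) = 0.9716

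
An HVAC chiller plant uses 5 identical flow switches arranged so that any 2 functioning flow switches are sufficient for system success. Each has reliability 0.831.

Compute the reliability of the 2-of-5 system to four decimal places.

R = Σ_{i=2}^{5} C(5,i) p^i (1−p)^{5−i} with p = 0.831
C(5,2)·0.831^2·0.169^3 = 0.033332
C(5,3)·0.831^3·0.169^2 = 0.163899
C(5,4)·0.831^4·0.169^1 = 0.402959
C(5,5)·0.831^5·0.169^0 = 0.396283
Sum = 0.9965

0.9965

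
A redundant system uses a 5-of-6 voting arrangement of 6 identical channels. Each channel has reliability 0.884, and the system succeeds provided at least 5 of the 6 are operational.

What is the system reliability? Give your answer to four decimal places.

R = Σ_{i=5}^{6} C(6,i) p^i (1−p)^{6−i} with p = 0.884
C(6,5)·0.884^5·0.116^1 = 0.375725
C(6,6)·0.884^6·0.116^0 = 0.477214
Sum = 0.8529

0.8529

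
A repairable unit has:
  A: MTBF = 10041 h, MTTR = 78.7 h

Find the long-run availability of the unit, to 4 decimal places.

A(A) = MTBF/(MTBF+MTTR) = 10041/(10041+78.7) = 0.9922

0.9922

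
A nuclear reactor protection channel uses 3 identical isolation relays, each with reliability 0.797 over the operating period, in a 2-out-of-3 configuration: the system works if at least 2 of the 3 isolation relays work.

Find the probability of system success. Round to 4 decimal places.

0.8931

R = Σ_{i=2}^{3} C(3,i) p^i (1−p)^{3−i} with p = 0.797
C(3,2)·0.797^2·0.203^1 = 0.386842
C(3,3)·0.797^3·0.203^0 = 0.506262
Sum = 0.8931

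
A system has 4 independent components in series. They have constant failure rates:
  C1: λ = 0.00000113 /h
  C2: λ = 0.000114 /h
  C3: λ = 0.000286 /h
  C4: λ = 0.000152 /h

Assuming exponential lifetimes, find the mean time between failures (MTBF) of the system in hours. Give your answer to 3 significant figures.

Series of exponential components: λ_sys = Σ λ_i
λ_sys = 0.00000113 + 0.000114 + 0.000286 + 0.000152 = 5.5313e-04 /h
MTBF = 1 / λ_sys = 1810 h

1810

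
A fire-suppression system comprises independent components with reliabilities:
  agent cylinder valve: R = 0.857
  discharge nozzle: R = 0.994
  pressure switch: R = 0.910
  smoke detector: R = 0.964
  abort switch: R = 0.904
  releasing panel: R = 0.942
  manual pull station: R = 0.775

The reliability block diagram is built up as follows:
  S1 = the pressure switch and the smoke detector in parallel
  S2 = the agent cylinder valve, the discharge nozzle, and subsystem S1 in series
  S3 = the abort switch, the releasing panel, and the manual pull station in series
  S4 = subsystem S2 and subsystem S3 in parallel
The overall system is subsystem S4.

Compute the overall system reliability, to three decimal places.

0.949

Parallel (pressure switch and smoke detector): 1 − (1 − 0.91000)(1 − 0.96400) = 0.99676
Series (agent cylinder valve, discharge nozzle, and [0.99676]): 0.85700 × 0.99400 × 0.99676 = 0.84910
Series (abort switch, releasing panel, and manual pull station): 0.90400 × 0.94200 × 0.77500 = 0.65997
Parallel ([0.84910] and [0.65997]): 1 − (1 − 0.84910)(1 − 0.65997) = 0.949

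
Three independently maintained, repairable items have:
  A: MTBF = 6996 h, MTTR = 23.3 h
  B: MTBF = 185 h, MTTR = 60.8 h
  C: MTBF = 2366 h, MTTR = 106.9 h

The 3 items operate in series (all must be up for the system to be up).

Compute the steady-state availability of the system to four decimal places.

A(A) = MTBF/(MTBF+MTTR) = 6996/(6996+23.3) = 0.996681
A(B) = MTBF/(MTBF+MTTR) = 185/(185+60.8) = 0.752644
A(C) = MTBF/(MTBF+MTTR) = 2366/(2366+106.9) = 0.956771
Series availability: 0.996681 × 0.752644 × 0.956771 = 0.7177

0.7177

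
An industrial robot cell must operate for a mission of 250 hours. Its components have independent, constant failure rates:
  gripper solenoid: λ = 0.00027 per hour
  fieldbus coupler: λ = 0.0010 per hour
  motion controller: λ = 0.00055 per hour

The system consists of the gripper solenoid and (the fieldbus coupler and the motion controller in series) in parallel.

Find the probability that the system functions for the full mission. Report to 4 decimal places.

R(gripper solenoid) = exp(−0.00027 × 250) = 0.934728
R(fieldbus coupler) = exp(−0.0010 × 250) = 0.778801
R(motion controller) = exp(−0.00055 × 250) = 0.871534
Series (fieldbus coupler and motion controller): 0.778801 × 0.871534 = 0.678752
Parallel (gripper solenoid and [0.678752]): 1 − (1 − 0.934728)(1 − 0.678752) = 0.9790

0.9790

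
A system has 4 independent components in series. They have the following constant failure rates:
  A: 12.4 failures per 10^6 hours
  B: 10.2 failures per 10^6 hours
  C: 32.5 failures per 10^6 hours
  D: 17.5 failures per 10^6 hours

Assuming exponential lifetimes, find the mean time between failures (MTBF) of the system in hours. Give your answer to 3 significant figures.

Series of exponential components: λ_sys = Σ λ_i
λ_sys = 0.0000124 + 0.0000102 + 0.0000325 + 0.0000175 = 7.2600e-05 /h
MTBF = 1 / λ_sys = 13800 h

13800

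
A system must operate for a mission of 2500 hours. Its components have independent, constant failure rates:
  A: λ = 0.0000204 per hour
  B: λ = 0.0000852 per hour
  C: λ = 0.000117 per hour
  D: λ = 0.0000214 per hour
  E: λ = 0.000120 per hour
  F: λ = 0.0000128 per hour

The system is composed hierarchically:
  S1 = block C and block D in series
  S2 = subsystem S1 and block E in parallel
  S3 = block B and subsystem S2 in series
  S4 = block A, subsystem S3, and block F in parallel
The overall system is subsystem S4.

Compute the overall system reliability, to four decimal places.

R(A) = exp(−0.0000204 × 2500) = 0.950279
R(B) = exp(−0.0000852 × 2500) = 0.808156
R(C) = exp(−0.000117 × 2500) = 0.746395
R(D) = exp(−0.0000214 × 2500) = 0.947906
R(E) = exp(−0.000120 × 2500) = 0.740818
R(F) = exp(−0.0000128 × 2500) = 0.968507
Series (C and D): 0.746395 × 0.947906 = 0.707512
Parallel ([0.707512] and E): 1 − (1 − 0.707512)(1 − 0.740818) = 0.924192
Series (B and [0.924192]): 0.808156 × 0.924192 = 0.746891
Parallel (A, [0.746891], and F): 1 − (1 − 0.950279)(1 − 0.746891)(1 − 0.968507) = 0.9996

0.9996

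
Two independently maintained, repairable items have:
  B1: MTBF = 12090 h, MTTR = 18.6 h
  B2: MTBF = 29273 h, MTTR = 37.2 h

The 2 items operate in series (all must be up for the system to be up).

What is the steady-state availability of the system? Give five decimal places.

A(B1) = MTBF/(MTBF+MTTR) = 12090/(12090+18.6) = 0.998464
A(B2) = MTBF/(MTBF+MTTR) = 29273/(29273+37.2) = 0.998731
Series availability: 0.998464 × 0.998731 = 0.99720

0.99720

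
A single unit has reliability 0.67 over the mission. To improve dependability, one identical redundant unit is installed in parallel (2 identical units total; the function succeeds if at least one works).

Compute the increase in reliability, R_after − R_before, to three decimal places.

R_before = 0.67
R_after = 1 − (1 − 0.67)^2 = 0.891
ΔR = 0.891 − 0.67 = 0.221

0.221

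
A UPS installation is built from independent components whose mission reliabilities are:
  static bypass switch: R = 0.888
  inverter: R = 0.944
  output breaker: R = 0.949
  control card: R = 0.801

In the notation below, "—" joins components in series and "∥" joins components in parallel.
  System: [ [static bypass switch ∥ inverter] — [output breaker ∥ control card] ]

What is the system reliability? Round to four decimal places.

Parallel (static bypass switch and inverter): 1 − (1 − 0.888000)(1 − 0.944000) = 0.993728
Parallel (output breaker and control card): 1 − (1 − 0.949000)(1 − 0.801000) = 0.989851
Series ([0.993728] and [0.989851]): 0.993728 × 0.989851 = 0.9836

0.9836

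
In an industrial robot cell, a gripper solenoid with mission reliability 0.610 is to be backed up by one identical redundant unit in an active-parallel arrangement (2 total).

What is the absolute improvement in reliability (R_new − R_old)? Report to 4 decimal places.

0.2379

R_before = 0.610
R_after = 1 − (1 − 0.610)^2 = 0.8479
ΔR = 0.8479 − 0.610 = 0.2379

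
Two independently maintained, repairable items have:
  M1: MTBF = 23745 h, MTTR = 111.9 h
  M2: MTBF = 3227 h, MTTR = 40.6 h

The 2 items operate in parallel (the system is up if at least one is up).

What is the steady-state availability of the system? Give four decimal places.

A(M1) = MTBF/(MTBF+MTTR) = 23745/(23745+111.9) = 0.995310
A(M2) = MTBF/(MTBF+MTTR) = 3227/(3227+40.6) = 0.987575
Parallel availability: 1 − (1 − 0.995310)(1 − 0.987575) = 0.9999

0.9999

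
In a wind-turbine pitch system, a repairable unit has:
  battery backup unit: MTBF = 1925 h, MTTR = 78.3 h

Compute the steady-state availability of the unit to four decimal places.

0.9609

A(battery backup unit) = MTBF/(MTBF+MTTR) = 1925/(1925+78.3) = 0.9609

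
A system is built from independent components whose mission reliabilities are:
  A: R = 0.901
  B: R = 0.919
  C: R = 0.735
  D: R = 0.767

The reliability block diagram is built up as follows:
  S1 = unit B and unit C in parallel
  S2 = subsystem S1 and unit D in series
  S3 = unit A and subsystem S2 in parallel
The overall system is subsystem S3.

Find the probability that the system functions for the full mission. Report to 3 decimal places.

Parallel (B and C): 1 − (1 − 0.91900)(1 − 0.73500) = 0.97854
Series ([0.97854] and D): 0.97854 × 0.76700 = 0.75054
Parallel (A and [0.75054]): 1 − (1 − 0.90100)(1 − 0.75054) = 0.975

0.975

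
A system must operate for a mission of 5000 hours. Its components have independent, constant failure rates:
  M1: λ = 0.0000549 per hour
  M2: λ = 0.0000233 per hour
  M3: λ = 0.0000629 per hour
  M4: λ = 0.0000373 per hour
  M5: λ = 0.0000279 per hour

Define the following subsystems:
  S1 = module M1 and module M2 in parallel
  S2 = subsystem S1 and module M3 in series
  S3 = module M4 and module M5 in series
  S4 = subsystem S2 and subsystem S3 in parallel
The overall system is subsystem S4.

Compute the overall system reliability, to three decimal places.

0.920

R(M1) = exp(−0.0000549 × 5000) = 0.75995
R(M2) = exp(−0.0000233 × 5000) = 0.89003
R(M3) = exp(−0.0000629 × 5000) = 0.73015
R(M4) = exp(−0.0000373 × 5000) = 0.82986
R(M5) = exp(−0.0000279 × 5000) = 0.86979
Parallel (M1 and M2): 1 − (1 − 0.75995)(1 − 0.89003) = 0.97360
Series ([0.97360] and M3): 0.97360 × 0.73015 = 0.71087
Series (M4 and M5): 0.82986 × 0.86979 = 0.72180
Parallel ([0.71087] and [0.72180]): 1 − (1 − 0.71087)(1 − 0.72180) = 0.920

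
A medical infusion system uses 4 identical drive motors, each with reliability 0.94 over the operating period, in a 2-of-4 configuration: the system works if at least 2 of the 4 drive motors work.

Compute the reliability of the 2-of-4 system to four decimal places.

R = Σ_{i=2}^{4} C(4,i) p^i (1−p)^{4−i} with p = 0.94
C(4,2)·0.94^2·0.06^2 = 0.019086
C(4,3)·0.94^3·0.06^1 = 0.199340
C(4,4)·0.94^4·0.06^0 = 0.780749
Sum = 0.9992

0.9992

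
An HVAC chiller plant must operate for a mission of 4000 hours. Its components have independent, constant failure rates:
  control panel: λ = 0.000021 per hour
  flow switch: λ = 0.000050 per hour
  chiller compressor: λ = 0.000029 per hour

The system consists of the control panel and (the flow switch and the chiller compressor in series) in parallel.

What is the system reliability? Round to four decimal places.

0.9782

R(control panel) = exp(−0.000021 × 4000) = 0.919431
R(flow switch) = exp(−0.000050 × 4000) = 0.818731
R(chiller compressor) = exp(−0.000029 × 4000) = 0.890475
Series (flow switch and chiller compressor): 0.818731 × 0.890475 = 0.729059
Parallel (control panel and [0.729059]): 1 − (1 − 0.919431)(1 − 0.729059) = 0.9782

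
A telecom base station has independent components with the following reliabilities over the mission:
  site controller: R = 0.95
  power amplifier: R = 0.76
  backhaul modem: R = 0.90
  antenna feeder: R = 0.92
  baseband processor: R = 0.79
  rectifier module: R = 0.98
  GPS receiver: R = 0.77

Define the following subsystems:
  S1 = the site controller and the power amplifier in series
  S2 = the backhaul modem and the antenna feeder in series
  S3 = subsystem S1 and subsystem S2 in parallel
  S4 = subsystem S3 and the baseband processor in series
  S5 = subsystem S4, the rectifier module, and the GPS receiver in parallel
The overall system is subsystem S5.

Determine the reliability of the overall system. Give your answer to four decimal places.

Series (site controller and power amplifier): 0.950000 × 0.760000 = 0.722000
Series (backhaul modem and antenna feeder): 0.900000 × 0.920000 = 0.828000
Parallel ([0.722000] and [0.828000]): 1 − (1 − 0.722000)(1 − 0.828000) = 0.952184
Series ([0.952184] and baseband processor): 0.952184 × 0.790000 = 0.752225
Parallel ([0.752225], rectifier module, and GPS receiver): 1 − (1 − 0.752225)(1 − 0.980000)(1 − 0.770000) = 0.9989

0.9989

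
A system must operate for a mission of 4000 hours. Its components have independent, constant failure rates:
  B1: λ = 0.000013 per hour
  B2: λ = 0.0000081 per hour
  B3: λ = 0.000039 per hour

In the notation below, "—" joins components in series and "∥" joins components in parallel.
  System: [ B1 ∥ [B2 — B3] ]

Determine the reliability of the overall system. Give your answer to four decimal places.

0.9913

R(B1) = exp(−0.000013 × 4000) = 0.949329
R(B2) = exp(−0.0000081 × 4000) = 0.968119
R(B3) = exp(−0.000039 × 4000) = 0.855559
Series (B2 and B3): 0.968119 × 0.855559 = 0.828283
Parallel (B1 and [0.828283]): 1 − (1 − 0.949329)(1 − 0.828283) = 0.9913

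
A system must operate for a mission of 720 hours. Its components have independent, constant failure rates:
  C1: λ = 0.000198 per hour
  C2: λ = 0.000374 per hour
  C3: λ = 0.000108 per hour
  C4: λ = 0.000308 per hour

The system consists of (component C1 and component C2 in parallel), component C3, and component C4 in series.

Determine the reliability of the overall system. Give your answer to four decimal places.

0.7179

R(C1) = exp(−0.000198 × 720) = 0.867136
R(C2) = exp(−0.000374 × 720) = 0.763929
R(C3) = exp(−0.000108 × 720) = 0.925186
R(C4) = exp(−0.000308 × 720) = 0.801108
Parallel (C1 and C2): 1 − (1 − 0.867136)(1 − 0.763929) = 0.968635
Series ([0.968635], C3, and C4): 0.968635 × 0.925186 × 0.801108 = 0.7179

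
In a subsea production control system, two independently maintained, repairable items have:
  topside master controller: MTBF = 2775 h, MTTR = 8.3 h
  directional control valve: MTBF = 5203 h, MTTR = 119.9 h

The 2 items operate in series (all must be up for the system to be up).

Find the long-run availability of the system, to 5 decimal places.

0.97456

A(topside master controller) = MTBF/(MTBF+MTTR) = 2775/(2775+8.3) = 0.997018
A(directional control valve) = MTBF/(MTBF+MTTR) = 5203/(5203+119.9) = 0.977475
Series availability: 0.997018 × 0.977475 = 0.97456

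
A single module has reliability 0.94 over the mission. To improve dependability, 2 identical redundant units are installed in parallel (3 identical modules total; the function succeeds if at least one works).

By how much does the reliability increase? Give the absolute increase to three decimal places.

R_before = 0.94
R_after = 1 − (1 − 0.94)^3 = 1.000
ΔR = 1.000 − 0.94 = 0.060

0.060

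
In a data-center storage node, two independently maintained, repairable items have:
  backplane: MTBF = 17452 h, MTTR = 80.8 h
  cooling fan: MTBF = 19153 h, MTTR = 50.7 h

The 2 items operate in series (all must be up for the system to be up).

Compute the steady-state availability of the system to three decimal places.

A(backplane) = MTBF/(MTBF+MTTR) = 17452/(17452+80.8) = 0.995391
A(cooling fan) = MTBF/(MTBF+MTTR) = 19153/(19153+50.7) = 0.997360
Series availability: 0.995391 × 0.997360 = 0.993

0.993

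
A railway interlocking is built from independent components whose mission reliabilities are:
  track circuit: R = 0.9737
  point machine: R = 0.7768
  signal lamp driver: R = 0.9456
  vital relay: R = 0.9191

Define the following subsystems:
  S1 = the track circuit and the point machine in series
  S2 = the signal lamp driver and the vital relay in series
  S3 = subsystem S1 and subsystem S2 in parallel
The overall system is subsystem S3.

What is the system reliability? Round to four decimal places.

0.9681

Series (track circuit and point machine): 0.973700 × 0.776800 = 0.756370
Series (signal lamp driver and vital relay): 0.945600 × 0.919100 = 0.869101
Parallel ([0.756370] and [0.869101]): 1 − (1 − 0.756370)(1 − 0.869101) = 0.9681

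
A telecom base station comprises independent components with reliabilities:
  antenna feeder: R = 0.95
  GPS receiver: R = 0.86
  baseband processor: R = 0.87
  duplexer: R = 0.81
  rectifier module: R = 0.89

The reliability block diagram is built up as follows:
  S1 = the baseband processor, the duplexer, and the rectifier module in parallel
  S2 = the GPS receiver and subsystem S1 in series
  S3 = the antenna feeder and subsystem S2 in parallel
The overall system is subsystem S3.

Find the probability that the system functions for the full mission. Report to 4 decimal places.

Parallel (baseband processor, duplexer, and rectifier module): 1 − (1 − 0.870000)(1 − 0.810000)(1 − 0.890000) = 0.997283
Series (GPS receiver and [0.997283]): 0.860000 × 0.997283 = 0.857663
Parallel (antenna feeder and [0.857663]): 1 − (1 − 0.950000)(1 − 0.857663) = 0.9929

0.9929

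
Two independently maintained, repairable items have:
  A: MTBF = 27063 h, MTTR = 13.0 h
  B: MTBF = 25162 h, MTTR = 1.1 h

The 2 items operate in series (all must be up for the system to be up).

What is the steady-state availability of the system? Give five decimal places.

0.99948

A(A) = MTBF/(MTBF+MTTR) = 27063/(27063+13.0) = 0.999520
A(B) = MTBF/(MTBF+MTTR) = 25162/(25162+1.1) = 0.999956
Series availability: 0.999520 × 0.999956 = 0.99948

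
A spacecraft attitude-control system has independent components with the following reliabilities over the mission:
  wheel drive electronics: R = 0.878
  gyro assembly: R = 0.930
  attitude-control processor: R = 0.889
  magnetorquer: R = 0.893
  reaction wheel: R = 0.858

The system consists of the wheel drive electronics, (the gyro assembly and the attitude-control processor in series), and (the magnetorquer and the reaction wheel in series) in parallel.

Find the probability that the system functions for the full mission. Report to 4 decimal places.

0.9951

Series (gyro assembly and attitude-control processor): 0.930000 × 0.889000 = 0.826770
Series (magnetorquer and reaction wheel): 0.893000 × 0.858000 = 0.766194
Parallel (wheel drive electronics, [0.826770], and [0.766194]): 1 − (1 − 0.878000)(1 − 0.826770)(1 − 0.766194) = 0.9951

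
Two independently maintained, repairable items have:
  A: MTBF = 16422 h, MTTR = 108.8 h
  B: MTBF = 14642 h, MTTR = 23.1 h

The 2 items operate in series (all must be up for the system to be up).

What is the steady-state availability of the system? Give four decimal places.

0.9919

A(A) = MTBF/(MTBF+MTTR) = 16422/(16422+108.8) = 0.993418
A(B) = MTBF/(MTBF+MTTR) = 14642/(14642+23.1) = 0.998425
Series availability: 0.993418 × 0.998425 = 0.9919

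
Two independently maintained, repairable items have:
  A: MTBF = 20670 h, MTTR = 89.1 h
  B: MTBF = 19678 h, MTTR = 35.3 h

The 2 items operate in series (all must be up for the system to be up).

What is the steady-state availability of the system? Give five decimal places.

0.99392

A(A) = MTBF/(MTBF+MTTR) = 20670/(20670+89.1) = 0.995708
A(B) = MTBF/(MTBF+MTTR) = 19678/(19678+35.3) = 0.998209
Series availability: 0.995708 × 0.998209 = 0.99392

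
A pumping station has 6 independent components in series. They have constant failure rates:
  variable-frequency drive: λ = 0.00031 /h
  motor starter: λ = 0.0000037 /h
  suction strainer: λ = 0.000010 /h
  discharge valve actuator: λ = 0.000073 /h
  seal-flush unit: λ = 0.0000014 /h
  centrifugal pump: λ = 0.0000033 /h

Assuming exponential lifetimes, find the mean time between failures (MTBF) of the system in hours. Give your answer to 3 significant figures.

Series of exponential components: λ_sys = Σ λ_i
λ_sys = 0.00031 + 0.0000037 + 0.000010 + 0.000073 + 0.0000014 + 0.0000033 = 4.0140e-04 /h
MTBF = 1 / λ_sys = 2490 h

2490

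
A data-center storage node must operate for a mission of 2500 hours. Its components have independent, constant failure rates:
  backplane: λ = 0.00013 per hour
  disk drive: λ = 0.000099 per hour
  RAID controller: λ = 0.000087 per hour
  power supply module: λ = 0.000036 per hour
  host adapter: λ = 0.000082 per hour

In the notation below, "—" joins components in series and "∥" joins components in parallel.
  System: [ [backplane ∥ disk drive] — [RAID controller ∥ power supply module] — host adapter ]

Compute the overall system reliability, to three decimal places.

R(backplane) = exp(−0.00013 × 2500) = 0.72253
R(disk drive) = exp(−0.000099 × 2500) = 0.78075
R(RAID controller) = exp(−0.000087 × 2500) = 0.80453
R(power supply module) = exp(−0.000036 × 2500) = 0.91393
R(host adapter) = exp(−0.000082 × 2500) = 0.81465
Parallel (backplane and disk drive): 1 − (1 − 0.72253)(1 − 0.78075) = 0.93916
Parallel (RAID controller and power supply module): 1 − (1 − 0.80453)(1 − 0.91393) = 0.98318
Series ([0.93916], [0.98318], and host adapter): 0.93916 × 0.98318 × 0.81465 = 0.752

0.752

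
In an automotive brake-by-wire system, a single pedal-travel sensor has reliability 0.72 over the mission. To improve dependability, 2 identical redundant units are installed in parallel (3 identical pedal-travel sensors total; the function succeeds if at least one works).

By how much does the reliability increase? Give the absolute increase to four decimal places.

0.2580

R_before = 0.72
R_after = 1 − (1 − 0.72)^3 = 0.9780
ΔR = 0.9780 − 0.72 = 0.2580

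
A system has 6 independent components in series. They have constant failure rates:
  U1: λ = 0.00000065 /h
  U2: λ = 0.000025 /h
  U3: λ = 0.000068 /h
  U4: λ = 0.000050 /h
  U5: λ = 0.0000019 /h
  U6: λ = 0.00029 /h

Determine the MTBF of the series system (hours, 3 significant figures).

2300

Series of exponential components: λ_sys = Σ λ_i
λ_sys = 0.00000065 + 0.000025 + 0.000068 + 0.000050 + 0.0000019 + 0.00029 = 4.3555e-04 /h
MTBF = 1 / λ_sys = 2300 h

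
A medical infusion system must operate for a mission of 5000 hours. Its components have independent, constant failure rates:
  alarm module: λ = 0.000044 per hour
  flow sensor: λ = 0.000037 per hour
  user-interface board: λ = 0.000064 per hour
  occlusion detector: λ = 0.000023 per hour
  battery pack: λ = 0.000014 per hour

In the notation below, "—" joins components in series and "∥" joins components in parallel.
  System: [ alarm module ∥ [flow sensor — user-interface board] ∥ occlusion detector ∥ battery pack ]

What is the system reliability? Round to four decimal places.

0.9994

R(alarm module) = exp(−0.000044 × 5000) = 0.802519
R(flow sensor) = exp(−0.000037 × 5000) = 0.831104
R(user-interface board) = exp(−0.000064 × 5000) = 0.726149
R(occlusion detector) = exp(−0.000023 × 5000) = 0.891366
R(battery pack) = exp(−0.000014 × 5000) = 0.932394
Series (flow sensor and user-interface board): 0.831104 × 0.726149 = 0.603505
Parallel (alarm module, [0.603505], occlusion detector, and battery pack): 1 − (1 − 0.802519)(1 − 0.603505)(1 − 0.891366)(1 − 0.932394) = 0.9994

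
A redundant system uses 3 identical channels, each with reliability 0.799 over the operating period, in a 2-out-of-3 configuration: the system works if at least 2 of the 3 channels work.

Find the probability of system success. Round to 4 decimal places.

0.8950

R = Σ_{i=2}^{3} C(3,i) p^i (1−p)^{3−i} with p = 0.799
C(3,2)·0.799^2·0.201^1 = 0.384956
C(3,3)·0.799^3·0.201^0 = 0.510082
Sum = 0.8950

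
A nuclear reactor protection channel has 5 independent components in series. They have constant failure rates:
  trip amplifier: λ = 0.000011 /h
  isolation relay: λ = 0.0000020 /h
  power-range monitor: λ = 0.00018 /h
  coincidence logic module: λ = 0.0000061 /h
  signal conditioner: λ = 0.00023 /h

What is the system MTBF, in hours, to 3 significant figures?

2330

Series of exponential components: λ_sys = Σ λ_i
λ_sys = 0.000011 + 0.0000020 + 0.00018 + 0.0000061 + 0.00023 = 4.2910e-04 /h
MTBF = 1 / λ_sys = 2330 h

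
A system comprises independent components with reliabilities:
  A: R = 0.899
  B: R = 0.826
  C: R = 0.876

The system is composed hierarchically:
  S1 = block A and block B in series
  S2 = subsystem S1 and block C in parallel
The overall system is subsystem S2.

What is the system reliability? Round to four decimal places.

0.9681

Series (A and B): 0.899000 × 0.826000 = 0.742574
Parallel ([0.742574] and C): 1 − (1 − 0.742574)(1 − 0.876000) = 0.9681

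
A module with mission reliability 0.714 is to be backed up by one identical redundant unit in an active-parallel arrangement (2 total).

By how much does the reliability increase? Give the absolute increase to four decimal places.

0.2042

R_before = 0.714
R_after = 1 − (1 − 0.714)^2 = 0.9182
ΔR = 0.9182 − 0.714 = 0.2042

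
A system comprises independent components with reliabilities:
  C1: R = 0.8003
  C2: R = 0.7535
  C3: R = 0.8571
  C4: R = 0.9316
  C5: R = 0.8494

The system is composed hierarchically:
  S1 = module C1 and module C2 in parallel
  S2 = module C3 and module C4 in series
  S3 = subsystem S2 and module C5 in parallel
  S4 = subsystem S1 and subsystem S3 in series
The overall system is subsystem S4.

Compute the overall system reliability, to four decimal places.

Parallel (C1 and C2): 1 − (1 − 0.800300)(1 − 0.753500) = 0.950774
Series (C3 and C4): 0.857100 × 0.931600 = 0.798474
Parallel ([0.798474] and C5): 1 − (1 − 0.798474)(1 − 0.849400) = 0.969650
Series ([0.950774] and [0.969650]): 0.950774 × 0.969650 = 0.9219

0.9219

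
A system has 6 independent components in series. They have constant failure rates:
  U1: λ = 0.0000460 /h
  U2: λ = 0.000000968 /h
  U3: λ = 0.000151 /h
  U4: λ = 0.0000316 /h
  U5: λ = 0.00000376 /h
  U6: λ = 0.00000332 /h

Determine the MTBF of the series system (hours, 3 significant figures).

4230

Series of exponential components: λ_sys = Σ λ_i
λ_sys = 0.0000460 + 0.000000968 + 0.000151 + 0.0000316 + 0.00000376 + 0.00000332 = 2.3665e-04 /h
MTBF = 1 / λ_sys = 4230 h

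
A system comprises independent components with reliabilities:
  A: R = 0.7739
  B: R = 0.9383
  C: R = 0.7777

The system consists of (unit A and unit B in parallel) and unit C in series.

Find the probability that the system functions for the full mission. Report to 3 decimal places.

0.767

Parallel (A and B): 1 − (1 − 0.77390)(1 − 0.93830) = 0.98605
Series ([0.98605] and C): 0.98605 × 0.77770 = 0.767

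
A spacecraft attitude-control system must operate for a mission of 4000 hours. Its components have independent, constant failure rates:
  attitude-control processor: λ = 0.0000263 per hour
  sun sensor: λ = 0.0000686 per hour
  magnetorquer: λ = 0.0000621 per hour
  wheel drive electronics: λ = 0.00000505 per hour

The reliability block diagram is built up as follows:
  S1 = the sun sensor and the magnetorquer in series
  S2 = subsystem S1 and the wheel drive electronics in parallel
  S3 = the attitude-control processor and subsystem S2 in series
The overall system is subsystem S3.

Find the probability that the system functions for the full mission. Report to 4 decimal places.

0.8928

R(attitude-control processor) = exp(−0.0000263 × 4000) = 0.900144
R(sun sensor) = exp(−0.0000686 × 4000) = 0.760028
R(magnetorquer) = exp(−0.0000621 × 4000) = 0.780048
R(wheel drive electronics) = exp(−0.00000505 × 4000) = 0.980003
Series (sun sensor and magnetorquer): 0.760028 × 0.780048 = 0.592858
Parallel ([0.592858] and wheel drive electronics): 1 − (1 − 0.592858)(1 − 0.980003) = 0.991858
Series (attitude-control processor and [0.991858]): 0.900144 × 0.991858 = 0.8928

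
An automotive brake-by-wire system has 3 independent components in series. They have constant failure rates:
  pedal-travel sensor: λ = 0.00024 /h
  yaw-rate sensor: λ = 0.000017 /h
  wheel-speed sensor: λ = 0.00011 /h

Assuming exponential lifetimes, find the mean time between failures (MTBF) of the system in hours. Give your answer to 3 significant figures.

Series of exponential components: λ_sys = Σ λ_i
λ_sys = 0.00024 + 0.000017 + 0.00011 = 3.6700e-04 /h
MTBF = 1 / λ_sys = 2720 h

2720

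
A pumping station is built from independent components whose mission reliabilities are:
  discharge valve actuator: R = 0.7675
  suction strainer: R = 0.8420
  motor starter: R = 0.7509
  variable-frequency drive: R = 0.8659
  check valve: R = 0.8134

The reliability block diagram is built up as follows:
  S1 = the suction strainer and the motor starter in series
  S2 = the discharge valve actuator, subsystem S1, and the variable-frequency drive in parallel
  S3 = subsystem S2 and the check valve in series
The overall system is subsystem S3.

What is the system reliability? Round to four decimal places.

0.8041

Series (suction strainer and motor starter): 0.842000 × 0.750900 = 0.632258
Parallel (discharge valve actuator, [0.632258], and variable-frequency drive): 1 − (1 − 0.767500)(1 − 0.632258)(1 − 0.865900) = 0.988534
Series ([0.988534] and check valve): 0.988534 × 0.813400 = 0.8041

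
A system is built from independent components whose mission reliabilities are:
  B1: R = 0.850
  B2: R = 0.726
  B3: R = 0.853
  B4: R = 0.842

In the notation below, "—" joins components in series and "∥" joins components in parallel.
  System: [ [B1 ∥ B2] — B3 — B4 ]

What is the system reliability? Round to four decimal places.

Parallel (B1 and B2): 1 − (1 − 0.850000)(1 − 0.726000) = 0.958900
Series ([0.958900], B3, and B4): 0.958900 × 0.853000 × 0.842000 = 0.6887

0.6887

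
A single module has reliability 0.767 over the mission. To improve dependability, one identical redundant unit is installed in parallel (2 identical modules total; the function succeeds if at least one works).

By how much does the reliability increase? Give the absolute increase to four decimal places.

R_before = 0.767
R_after = 1 − (1 − 0.767)^2 = 0.9457
ΔR = 0.9457 − 0.767 = 0.1787

0.1787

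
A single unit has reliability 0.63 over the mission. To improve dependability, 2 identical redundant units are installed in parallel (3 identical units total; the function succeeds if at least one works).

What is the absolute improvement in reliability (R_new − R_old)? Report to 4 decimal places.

R_before = 0.63
R_after = 1 − (1 − 0.63)^3 = 0.9493
ΔR = 0.9493 − 0.63 = 0.3193

0.3193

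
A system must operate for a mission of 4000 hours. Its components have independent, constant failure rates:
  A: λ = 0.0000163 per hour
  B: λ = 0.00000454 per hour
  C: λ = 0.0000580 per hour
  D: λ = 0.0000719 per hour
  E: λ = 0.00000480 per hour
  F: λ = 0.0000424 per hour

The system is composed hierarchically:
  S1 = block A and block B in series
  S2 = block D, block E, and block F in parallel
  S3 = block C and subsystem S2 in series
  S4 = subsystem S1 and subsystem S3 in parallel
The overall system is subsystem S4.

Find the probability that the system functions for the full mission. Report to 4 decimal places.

R(A) = exp(−0.0000163 × 4000) = 0.936880
R(B) = exp(−0.00000454 × 4000) = 0.982004
R(C) = exp(−0.0000580 × 4000) = 0.792946
R(D) = exp(−0.0000719 × 4000) = 0.750062
R(E) = exp(−0.00000480 × 4000) = 0.980983
R(F) = exp(−0.0000424 × 4000) = 0.844002
Series (A and B): 0.936880 × 0.982004 = 0.920020
Parallel (D, E, and F): 1 − (1 − 0.750062)(1 − 0.980983)(1 − 0.844002) = 0.999259
Series (C and [0.999259]): 0.792946 × 0.999259 = 0.792358
Parallel ([0.920020] and [0.792358]): 1 − (1 − 0.920020)(1 − 0.792358) = 0.9834

0.9834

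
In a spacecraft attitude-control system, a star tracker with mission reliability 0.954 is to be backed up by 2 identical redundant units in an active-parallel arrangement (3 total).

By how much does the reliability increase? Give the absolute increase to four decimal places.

R_before = 0.954
R_after = 1 − (1 − 0.954)^3 = 0.9999
ΔR = 0.9999 − 0.954 = 0.0459

0.0459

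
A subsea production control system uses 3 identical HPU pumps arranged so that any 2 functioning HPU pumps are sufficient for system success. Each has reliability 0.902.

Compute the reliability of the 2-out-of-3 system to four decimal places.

R = Σ_{i=2}^{3} C(3,i) p^i (1−p)^{3−i} with p = 0.902
C(3,2)·0.902^2·0.098^1 = 0.239200
C(3,3)·0.902^3·0.098^0 = 0.733871
Sum = 0.9731

0.9731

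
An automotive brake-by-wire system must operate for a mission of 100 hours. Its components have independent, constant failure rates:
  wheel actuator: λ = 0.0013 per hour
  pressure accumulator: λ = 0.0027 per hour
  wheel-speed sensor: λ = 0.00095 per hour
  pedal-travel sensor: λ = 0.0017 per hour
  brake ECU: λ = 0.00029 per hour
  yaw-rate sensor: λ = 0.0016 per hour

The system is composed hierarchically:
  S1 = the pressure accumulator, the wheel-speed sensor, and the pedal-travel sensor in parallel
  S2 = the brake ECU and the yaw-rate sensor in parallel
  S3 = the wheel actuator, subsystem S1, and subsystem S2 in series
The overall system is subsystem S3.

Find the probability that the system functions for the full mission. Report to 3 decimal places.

0.871

R(wheel actuator) = exp(−0.0013 × 100) = 0.87810
R(pressure accumulator) = exp(−0.0027 × 100) = 0.76338
R(wheel-speed sensor) = exp(−0.00095 × 100) = 0.90937
R(pedal-travel sensor) = exp(−0.0017 × 100) = 0.84366
R(brake ECU) = exp(−0.00029 × 100) = 0.97142
R(yaw-rate sensor) = exp(−0.0016 × 100) = 0.85214
Parallel (pressure accumulator, wheel-speed sensor, and pedal-travel sensor): 1 − (1 − 0.76338)(1 − 0.90937)(1 − 0.84366) = 0.99665
Parallel (brake ECU and yaw-rate sensor): 1 − (1 − 0.97142)(1 − 0.85214) = 0.99577
Series (wheel actuator, [0.99665], and [0.99577]): 0.87810 × 0.99665 × 0.99577 = 0.871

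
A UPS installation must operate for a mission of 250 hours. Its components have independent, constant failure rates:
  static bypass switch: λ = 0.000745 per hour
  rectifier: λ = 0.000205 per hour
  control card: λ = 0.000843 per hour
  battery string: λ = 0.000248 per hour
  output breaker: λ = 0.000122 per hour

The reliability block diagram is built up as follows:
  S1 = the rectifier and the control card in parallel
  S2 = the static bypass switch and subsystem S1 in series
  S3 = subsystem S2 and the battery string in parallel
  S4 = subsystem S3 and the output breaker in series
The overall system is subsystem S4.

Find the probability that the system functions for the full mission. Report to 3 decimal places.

R(static bypass switch) = exp(−0.000745 × 250) = 0.83007
R(rectifier) = exp(−0.000205 × 250) = 0.95004
R(control card) = exp(−0.000843 × 250) = 0.80998
R(battery string) = exp(−0.000248 × 250) = 0.93988
R(output breaker) = exp(−0.000122 × 250) = 0.96996
Parallel (rectifier and control card): 1 − (1 − 0.95004)(1 − 0.80998) = 0.99051
Series (static bypass switch and [0.99051]): 0.83007 × 0.99051 = 0.82219
Parallel ([0.82219] and battery string): 1 − (1 − 0.82219)(1 − 0.93988) = 0.98931
Series ([0.98931] and output breaker): 0.98931 × 0.96996 = 0.960

0.960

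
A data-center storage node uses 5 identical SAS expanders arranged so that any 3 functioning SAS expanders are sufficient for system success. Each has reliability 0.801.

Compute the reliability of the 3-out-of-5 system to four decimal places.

R = Σ_{i=3}^{5} C(5,i) p^i (1−p)^{5−i} with p = 0.801
C(5,3)·0.801^3·0.199^2 = 0.203518
C(5,4)·0.801^4·0.199^1 = 0.409594
C(5,5)·0.801^5·0.199^0 = 0.329733
Sum = 0.9428

0.9428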